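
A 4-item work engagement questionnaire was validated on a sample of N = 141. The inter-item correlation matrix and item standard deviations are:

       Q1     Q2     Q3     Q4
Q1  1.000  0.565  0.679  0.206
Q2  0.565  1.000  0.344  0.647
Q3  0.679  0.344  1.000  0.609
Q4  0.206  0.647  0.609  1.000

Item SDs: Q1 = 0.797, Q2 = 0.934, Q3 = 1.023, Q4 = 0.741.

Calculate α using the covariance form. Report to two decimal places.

Σσ²ᵢ = 0.797² + 0.934² + 1.023² + 0.741² = 3.1032
Covariances σ_ij = r_ij · s_i · s_j:
  σ(Q1,Q2) = 0.565 × 0.797 × 0.934 = 0.4206
  σ(Q1,Q3) = 0.679 × 0.797 × 1.023 = 0.5536
  σ(Q1,Q4) = 0.206 × 0.797 × 0.741 = 0.1217
  σ(Q2,Q3) = 0.344 × 0.934 × 1.023 = 0.3287
  σ(Q2,Q4) = 0.647 × 0.934 × 0.741 = 0.4478
  σ(Q3,Q4) = 0.609 × 1.023 × 0.741 = 0.4616
σ²_T = Σσ²ᵢ + 2·Σσ_ij = 3.1032 + 2 × 2.3340 = 7.7712
α = (4/3)·(1 − 3.1032/7.7712) = 0.80

α = 0.80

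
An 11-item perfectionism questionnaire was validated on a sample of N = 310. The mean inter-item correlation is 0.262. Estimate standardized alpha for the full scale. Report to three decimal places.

Standardized α = k·r̄ / (1 + (k−1)·r̄) = 11 × 0.262 / (1 + 10 × 0.262)
  = 2.8820 / 3.6200 = 0.796

standardized alpha = 0.796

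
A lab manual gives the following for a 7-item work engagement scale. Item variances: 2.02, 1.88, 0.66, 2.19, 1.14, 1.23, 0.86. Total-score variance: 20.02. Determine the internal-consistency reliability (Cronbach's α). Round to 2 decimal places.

α = 0.59

Σσ²ᵢ = 2.02 + 1.88 + 0.66 + 2.19 + 1.14 + 1.23 + 0.86 = 9.98
α = (k/(k−1))·(1 − Σσ²ᵢ/σ²_total) = (7/6)·(1 − 9.98/20.02) = 0.59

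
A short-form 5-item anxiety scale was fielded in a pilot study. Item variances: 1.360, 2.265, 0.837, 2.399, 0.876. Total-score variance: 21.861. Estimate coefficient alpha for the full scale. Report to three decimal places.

α = 0.808

ΣVar(i) = 1.360 + 2.265 + 0.837 + 2.399 + 0.876 = 7.737
α = (k/(k−1))·(1 − ΣVar(i)/total variance) = (5/4)·(1 − 7.737/21.861) = 0.808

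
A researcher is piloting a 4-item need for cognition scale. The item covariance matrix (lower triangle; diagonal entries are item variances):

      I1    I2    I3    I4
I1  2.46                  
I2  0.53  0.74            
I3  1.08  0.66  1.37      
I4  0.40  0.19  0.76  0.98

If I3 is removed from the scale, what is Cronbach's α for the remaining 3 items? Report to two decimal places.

Cronbach's α = 0.52

Remaining items: I1, I2, I4 (k = 3).
ΣVar(i) = 2.46 + 0.74 + 0.98 = 4.18
σ²_T = 4.18 + 2 × 1.12 = 6.42
α (item deleted) = (3/2)·(1 − 4.18/6.42) = 0.52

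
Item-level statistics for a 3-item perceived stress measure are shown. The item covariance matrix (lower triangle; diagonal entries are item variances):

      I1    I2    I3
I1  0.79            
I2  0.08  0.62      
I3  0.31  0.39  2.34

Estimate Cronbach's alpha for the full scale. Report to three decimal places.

Cronbach's alpha = 0.441

Σσ²ᵢ = 0.79 + 0.62 + 2.34 = 3.75
Sum of off-diagonal covariances = 0.78
Var(T) = 3.75 + 2 × 0.78 = 5.31
α = (k/(k−1))·(1 − Σσ²ᵢ/Var(T)) = (3/2)·(1 − 3.75/5.31) = 0.441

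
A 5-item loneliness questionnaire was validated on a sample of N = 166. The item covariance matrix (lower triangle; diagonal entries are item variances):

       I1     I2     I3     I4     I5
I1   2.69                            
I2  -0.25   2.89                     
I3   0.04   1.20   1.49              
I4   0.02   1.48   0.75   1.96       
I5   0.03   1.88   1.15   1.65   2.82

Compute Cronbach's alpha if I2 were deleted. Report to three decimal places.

Remaining items: I1, I3, I4, I5 (k = 4).
Σσᵢ² = 2.69 + 1.49 + 1.96 + 2.82 = 8.96
σ²_T = 8.96 + 2 × 3.64 = 16.24
α (item deleted) = (4/3)·(1 − 8.96/16.24) = 0.598

α = 0.598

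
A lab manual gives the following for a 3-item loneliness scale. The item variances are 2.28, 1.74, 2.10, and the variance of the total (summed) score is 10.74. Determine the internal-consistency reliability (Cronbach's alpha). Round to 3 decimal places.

sum of item variances = 2.28 + 1.74 + 2.10 = 6.12
α = (k/(k−1))·(1 − sum of item variances/Var(T)) = (3/2)·(1 − 6.12/10.74) = 0.645

α = 0.645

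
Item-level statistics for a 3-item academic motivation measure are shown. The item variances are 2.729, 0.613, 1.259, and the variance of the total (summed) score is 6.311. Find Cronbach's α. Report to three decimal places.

α = 0.406

Σσᵢ² = 2.729 + 0.613 + 1.259 = 4.601
α = (k/(k−1))·(1 − Σσᵢ²/σ²_total) = (3/2)·(1 − 4.601/6.311) = 0.406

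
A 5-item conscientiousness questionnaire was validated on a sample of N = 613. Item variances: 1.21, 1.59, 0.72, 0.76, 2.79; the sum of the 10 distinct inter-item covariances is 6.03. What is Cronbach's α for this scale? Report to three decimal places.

Σσᵢ² = 1.21 + 1.59 + 0.72 + 0.76 + 2.79 = 7.07
Sum of distinct covariances = 6.03
σ²_T = Σσᵢ² + 2·Σcov = 7.07 + 2 × 6.03 = 19.13
α = (5/4)·(1 − 7.07/19.13) = 0.788

Cronbach's α = 0.788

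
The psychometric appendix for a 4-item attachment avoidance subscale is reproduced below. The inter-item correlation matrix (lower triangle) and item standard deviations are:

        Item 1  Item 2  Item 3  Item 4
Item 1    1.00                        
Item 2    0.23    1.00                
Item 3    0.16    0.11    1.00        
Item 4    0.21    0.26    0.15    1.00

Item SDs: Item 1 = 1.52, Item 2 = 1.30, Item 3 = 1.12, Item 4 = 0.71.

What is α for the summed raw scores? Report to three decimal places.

Σσ²ᵢ = 1.52² + 1.30² + 1.12² + 0.71² = 5.7589
Covariances σ_ij = r_ij · s_i · s_j:
  σ(Item 1,Item 2) = 0.23 × 1.52 × 1.30 = 0.4545
  σ(Item 1,Item 3) = 0.16 × 1.52 × 1.12 = 0.2724
  σ(Item 1,Item 4) = 0.21 × 1.52 × 0.71 = 0.2266
  σ(Item 2,Item 3) = 0.11 × 1.30 × 1.12 = 0.1602
  σ(Item 2,Item 4) = 0.26 × 1.30 × 0.71 = 0.2400
  σ(Item 3,Item 4) = 0.15 × 1.12 × 0.71 = 0.1193
σ²_T = Σσ²ᵢ + 2·Σσ_ij = 5.7589 + 2 × 1.4730 = 8.7049
α = (4/3)·(1 − 5.7589/8.7049) = 0.451

α = 0.451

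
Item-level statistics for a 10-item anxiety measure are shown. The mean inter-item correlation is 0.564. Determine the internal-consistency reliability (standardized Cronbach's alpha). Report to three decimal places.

Standardized α = k·r̄ / (1 + (k−1)·r̄) = 10 × 0.564 / (1 + 9 × 0.564)
  = 5.6400 / 6.0760 = 0.928

standardized Cronbach's alpha = 0.928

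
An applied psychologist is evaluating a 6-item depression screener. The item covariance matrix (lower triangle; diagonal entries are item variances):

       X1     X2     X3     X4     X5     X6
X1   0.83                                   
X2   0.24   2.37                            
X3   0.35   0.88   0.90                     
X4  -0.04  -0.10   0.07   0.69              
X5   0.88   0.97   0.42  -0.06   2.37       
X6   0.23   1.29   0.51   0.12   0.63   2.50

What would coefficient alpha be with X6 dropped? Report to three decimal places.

Remaining items: X1, X2, X3, X4, X5 (k = 5).
ΣVar(i) = 0.83 + 2.37 + 0.90 + 0.69 + 2.37 = 7.16
total variance = 7.16 + 2 × 3.61 = 14.38
α (item deleted) = (5/4)·(1 − 7.16/14.38) = 0.628

coefficient alpha = 0.628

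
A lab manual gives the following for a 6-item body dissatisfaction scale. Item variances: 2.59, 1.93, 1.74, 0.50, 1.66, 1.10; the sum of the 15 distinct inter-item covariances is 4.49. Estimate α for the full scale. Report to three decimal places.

Σσᵢ² = 2.59 + 1.93 + 1.74 + 0.50 + 1.66 + 1.10 = 9.52
Sum of distinct covariances = 4.49
Var(T) = Σσᵢ² + 2·Σcov = 9.52 + 2 × 4.49 = 18.50
α = (6/5)·(1 − 9.52/18.50) = 0.582

α = 0.582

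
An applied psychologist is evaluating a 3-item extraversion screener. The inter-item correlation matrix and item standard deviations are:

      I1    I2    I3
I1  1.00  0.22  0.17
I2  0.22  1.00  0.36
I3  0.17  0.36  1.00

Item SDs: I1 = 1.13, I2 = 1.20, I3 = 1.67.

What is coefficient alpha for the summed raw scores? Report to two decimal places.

Σσ²ᵢ = 1.13² + 1.20² + 1.67² = 5.5058
Covariances σ_ij = r_ij · s_i · s_j:
  σ(I1,I2) = 0.22 × 1.13 × 1.20 = 0.2983
  σ(I1,I3) = 0.17 × 1.13 × 1.67 = 0.3208
  σ(I2,I3) = 0.36 × 1.20 × 1.67 = 0.7214
σ²_T = Σσ²ᵢ + 2·Σσ_ij = 5.5058 + 2 × 1.3405 = 8.1868
α = (3/2)·(1 − 5.5058/8.1868) = 0.49

α = 0.49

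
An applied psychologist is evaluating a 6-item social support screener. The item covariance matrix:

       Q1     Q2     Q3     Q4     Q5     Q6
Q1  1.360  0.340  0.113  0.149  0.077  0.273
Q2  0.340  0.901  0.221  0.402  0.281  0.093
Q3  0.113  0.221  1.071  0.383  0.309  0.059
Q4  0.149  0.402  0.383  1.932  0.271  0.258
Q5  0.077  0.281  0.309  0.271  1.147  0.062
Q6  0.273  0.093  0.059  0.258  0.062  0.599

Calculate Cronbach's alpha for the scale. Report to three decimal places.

ΣVar(i) = 1.360 + 0.901 + 1.071 + 1.932 + 1.147 + 0.599 = 7.010
Σ_{i<j} σ_ij = 3.291
σ²_T = 7.010 + 2 × 3.291 = 13.592
α = (k/(k−1))·(1 − ΣVar(i)/σ²_T) = (6/5)·(1 − 7.010/13.592) = 0.581

α = 0.581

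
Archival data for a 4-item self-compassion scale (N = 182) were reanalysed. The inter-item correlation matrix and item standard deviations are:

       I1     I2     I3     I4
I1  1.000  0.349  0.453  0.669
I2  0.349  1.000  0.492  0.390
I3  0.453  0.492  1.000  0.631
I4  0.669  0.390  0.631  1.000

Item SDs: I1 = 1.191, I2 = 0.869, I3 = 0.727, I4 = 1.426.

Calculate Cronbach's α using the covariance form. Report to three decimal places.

Cronbach's α = 0.780

Σσ²ᵢ = 1.191² + 0.869² + 0.727² + 1.426² = 4.7356
Covariances σ_ij = r_ij · s_i · s_j:
  σ(I1,I2) = 0.349 × 1.191 × 0.869 = 0.3612
  σ(I1,I3) = 0.453 × 1.191 × 0.727 = 0.3922
  σ(I1,I4) = 0.669 × 1.191 × 1.426 = 1.1362
  σ(I2,I3) = 0.492 × 0.869 × 0.727 = 0.3108
  σ(I2,I4) = 0.390 × 0.869 × 1.426 = 0.4833
  σ(I3,I4) = 0.631 × 0.727 × 1.426 = 0.6542
σ²_T = Σσ²ᵢ + 2·Σσ_ij = 4.7356 + 2 × 3.3379 = 11.4114
α = (4/3)·(1 − 4.7356/11.4114) = 0.780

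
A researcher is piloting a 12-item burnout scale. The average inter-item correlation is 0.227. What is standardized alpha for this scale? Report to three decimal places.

Standardized α = k·r̄ / (1 + (k−1)·r̄) = 12 × 0.227 / (1 + 11 × 0.227)
  = 2.7240 / 3.4970 = 0.779

standardized alpha = 0.779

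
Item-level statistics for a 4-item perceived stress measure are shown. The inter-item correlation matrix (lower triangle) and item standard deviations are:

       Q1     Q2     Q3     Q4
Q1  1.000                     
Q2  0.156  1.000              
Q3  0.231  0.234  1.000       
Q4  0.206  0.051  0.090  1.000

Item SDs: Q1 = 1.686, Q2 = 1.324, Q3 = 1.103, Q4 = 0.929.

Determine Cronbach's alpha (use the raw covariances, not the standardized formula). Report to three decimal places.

α = 0.432

Σσ²ᵢ = 1.686² + 1.324² + 1.103² + 0.929² = 6.6752
Covariances σ_ij = r_ij · s_i · s_j:
  σ(Q1,Q2) = 0.156 × 1.686 × 1.324 = 0.3482
  σ(Q1,Q3) = 0.231 × 1.686 × 1.103 = 0.4296
  σ(Q1,Q4) = 0.206 × 1.686 × 0.929 = 0.3227
  σ(Q2,Q3) = 0.234 × 1.324 × 1.103 = 0.3417
  σ(Q2,Q4) = 0.051 × 1.324 × 0.929 = 0.0627
  σ(Q3,Q4) = 0.090 × 1.103 × 0.929 = 0.0922
σ²_T = Σσ²ᵢ + 2·Σσ_ij = 6.6752 + 2 × 1.5971 = 9.8694
α = (4/3)·(1 − 6.6752/9.8694) = 0.432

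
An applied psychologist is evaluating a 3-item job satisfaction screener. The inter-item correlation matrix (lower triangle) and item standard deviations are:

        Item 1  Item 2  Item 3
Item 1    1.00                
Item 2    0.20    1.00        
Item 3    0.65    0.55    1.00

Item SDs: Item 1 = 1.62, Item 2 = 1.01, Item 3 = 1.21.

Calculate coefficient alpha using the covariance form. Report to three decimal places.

Σσ²ᵢ = 1.62² + 1.01² + 1.21² = 5.1086
Covariances σ_ij = r_ij · s_i · s_j:
  σ(Item 1,Item 2) = 0.20 × 1.62 × 1.01 = 0.3272
  σ(Item 1,Item 3) = 0.65 × 1.62 × 1.21 = 1.2741
  σ(Item 2,Item 3) = 0.55 × 1.01 × 1.21 = 0.6722
σ²_T = Σσ²ᵢ + 2·Σσ_ij = 5.1086 + 2 × 2.2735 = 9.6556
α = (3/2)·(1 − 5.1086/9.6556) = 0.706

α = 0.706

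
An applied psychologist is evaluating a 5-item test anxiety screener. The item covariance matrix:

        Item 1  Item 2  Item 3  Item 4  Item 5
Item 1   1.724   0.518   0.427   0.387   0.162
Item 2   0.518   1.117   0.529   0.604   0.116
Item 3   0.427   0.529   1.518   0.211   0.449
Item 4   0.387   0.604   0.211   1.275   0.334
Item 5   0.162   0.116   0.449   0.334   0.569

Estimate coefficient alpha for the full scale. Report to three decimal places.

coefficient alpha = 0.683

Σσᵢ² = 1.724 + 1.117 + 1.518 + 1.275 + 0.569 = 6.203
Sum of off-diagonal covariances = 3.737
σ²_T = 6.203 + 2 × 3.737 = 13.677
α = (k/(k−1))·(1 − Σσᵢ²/σ²_T) = (5/4)·(1 − 6.203/13.677) = 0.683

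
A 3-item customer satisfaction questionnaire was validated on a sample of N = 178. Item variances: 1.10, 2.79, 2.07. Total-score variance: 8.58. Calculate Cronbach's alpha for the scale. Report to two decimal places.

α = 0.46

Σσᵢ² = 1.10 + 2.79 + 2.07 = 5.96
α = (k/(k−1))·(1 − Σσᵢ²/total variance) = (3/2)·(1 − 5.96/8.58) = 0.46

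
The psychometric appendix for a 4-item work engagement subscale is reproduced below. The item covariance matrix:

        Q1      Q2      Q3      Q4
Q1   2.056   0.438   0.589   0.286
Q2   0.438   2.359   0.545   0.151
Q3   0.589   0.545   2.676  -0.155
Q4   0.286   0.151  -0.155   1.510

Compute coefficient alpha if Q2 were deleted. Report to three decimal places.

Remaining items: Q1, Q3, Q4 (k = 3).
ΣVar(i) = 2.056 + 2.676 + 1.510 = 6.242
Var(T) = 6.242 + 2 × 0.720 = 7.682
α (item deleted) = (3/2)·(1 − 6.242/7.682) = 0.281

coefficient alpha = 0.281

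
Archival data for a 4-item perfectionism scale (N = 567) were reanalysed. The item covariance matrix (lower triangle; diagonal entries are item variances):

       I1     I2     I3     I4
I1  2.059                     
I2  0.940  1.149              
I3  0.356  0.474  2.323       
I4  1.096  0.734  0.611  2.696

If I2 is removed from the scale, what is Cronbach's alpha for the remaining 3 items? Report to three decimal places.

Cronbach's alpha = 0.552

Remaining items: I1, I3, I4 (k = 3).
Σσᵢ² = 2.059 + 2.323 + 2.696 = 7.078
σ²_total = 7.078 + 2 × 2.063 = 11.204
α (item deleted) = (3/2)·(1 − 7.078/11.204) = 0.552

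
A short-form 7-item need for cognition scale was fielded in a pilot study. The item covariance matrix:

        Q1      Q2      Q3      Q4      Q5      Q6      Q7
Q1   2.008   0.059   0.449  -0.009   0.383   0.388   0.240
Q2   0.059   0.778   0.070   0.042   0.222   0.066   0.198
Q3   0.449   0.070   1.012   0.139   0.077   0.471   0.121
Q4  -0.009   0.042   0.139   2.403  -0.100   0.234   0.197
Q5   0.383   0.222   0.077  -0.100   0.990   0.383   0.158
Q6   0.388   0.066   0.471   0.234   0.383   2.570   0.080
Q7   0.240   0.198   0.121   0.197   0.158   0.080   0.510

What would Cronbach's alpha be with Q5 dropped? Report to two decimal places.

α = 0.45

Remaining items: Q1, Q2, Q3, Q4, Q6, Q7 (k = 6).
sum of item variances = 2.008 + 0.778 + 1.012 + 2.403 + 2.570 + 0.510 = 9.281
σ²_total = 9.281 + 2 × 2.745 = 14.771
α (item deleted) = (6/5)·(1 − 9.281/14.771) = 0.45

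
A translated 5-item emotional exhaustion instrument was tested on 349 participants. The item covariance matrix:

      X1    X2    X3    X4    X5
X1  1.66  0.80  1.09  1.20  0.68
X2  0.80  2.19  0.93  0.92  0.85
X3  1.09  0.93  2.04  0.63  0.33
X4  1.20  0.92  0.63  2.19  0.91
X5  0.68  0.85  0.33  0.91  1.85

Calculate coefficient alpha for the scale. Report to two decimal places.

Σσᵢ² = 1.66 + 2.19 + 2.04 + 2.19 + 1.85 = 9.93
Sum of the distinct covariances = 8.34
σ²_T = 9.93 + 2 × 8.34 = 26.61
α = (k/(k−1))·(1 − Σσᵢ²/σ²_T) = (5/4)·(1 − 9.93/26.61) = 0.78

α = 0.78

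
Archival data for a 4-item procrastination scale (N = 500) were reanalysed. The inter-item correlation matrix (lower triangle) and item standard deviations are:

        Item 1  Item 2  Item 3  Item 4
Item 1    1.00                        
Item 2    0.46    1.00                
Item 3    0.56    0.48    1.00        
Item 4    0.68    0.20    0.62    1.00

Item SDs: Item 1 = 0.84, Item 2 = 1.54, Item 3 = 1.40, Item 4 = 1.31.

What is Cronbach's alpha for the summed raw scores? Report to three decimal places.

Σσ²ᵢ = 0.84² + 1.54² + 1.40² + 1.31² = 6.7533
Covariances σ_ij = r_ij · s_i · s_j:
  σ(Item 1,Item 2) = 0.46 × 0.84 × 1.54 = 0.5951
  σ(Item 1,Item 3) = 0.56 × 0.84 × 1.40 = 0.6586
  σ(Item 1,Item 4) = 0.68 × 0.84 × 1.31 = 0.7483
  σ(Item 2,Item 3) = 0.48 × 1.54 × 1.40 = 1.0349
  σ(Item 2,Item 4) = 0.20 × 1.54 × 1.31 = 0.4035
  σ(Item 3,Item 4) = 0.62 × 1.40 × 1.31 = 1.1371
σ²_T = Σσ²ᵢ + 2·Σσ_ij = 6.7533 + 2 × 4.5775 = 15.9083
α = (4/3)·(1 − 6.7533/15.9083) = 0.767

α = 0.767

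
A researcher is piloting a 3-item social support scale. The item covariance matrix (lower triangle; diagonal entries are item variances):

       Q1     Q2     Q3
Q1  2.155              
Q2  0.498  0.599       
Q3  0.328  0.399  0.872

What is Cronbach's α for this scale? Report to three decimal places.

sum of item variances = 2.155 + 0.599 + 0.872 = 3.626
Sum of the distinct covariances = 1.225
Var(T) = 3.626 + 2 × 1.225 = 6.076
α = (k/(k−1))·(1 − sum of item variances/Var(T)) = (3/2)·(1 − 3.626/6.076) = 0.605

α = 0.605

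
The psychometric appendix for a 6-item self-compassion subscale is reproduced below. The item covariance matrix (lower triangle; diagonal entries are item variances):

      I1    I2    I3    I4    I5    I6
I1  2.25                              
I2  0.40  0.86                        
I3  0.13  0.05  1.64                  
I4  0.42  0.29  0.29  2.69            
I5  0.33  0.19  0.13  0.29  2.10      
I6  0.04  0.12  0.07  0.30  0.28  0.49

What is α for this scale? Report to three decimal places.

α = 0.479

sum of item variances = 2.25 + 0.86 + 1.64 + 2.69 + 2.10 + 0.49 = 10.03
Sum of off-diagonal covariances = 3.33
σ²_T = 10.03 + 2 × 3.33 = 16.69
α = (k/(k−1))·(1 − sum of item variances/σ²_T) = (6/5)·(1 − 10.03/16.69) = 0.479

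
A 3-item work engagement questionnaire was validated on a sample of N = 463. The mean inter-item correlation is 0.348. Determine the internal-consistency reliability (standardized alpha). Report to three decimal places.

α = 0.616

Standardized α = k·r̄ / (1 + (k−1)·r̄) = 3 × 0.348 / (1 + 2 × 0.348)
  = 1.0440 / 1.6960 = 0.616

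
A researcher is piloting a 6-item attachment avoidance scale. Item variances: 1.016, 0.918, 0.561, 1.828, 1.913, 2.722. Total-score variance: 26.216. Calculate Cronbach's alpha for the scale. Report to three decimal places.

α = 0.790

Σσᵢ² = 1.016 + 0.918 + 0.561 + 1.828 + 1.913 + 2.722 = 8.958
α = (k/(k−1))·(1 − Σσᵢ²/σ²_total) = (6/5)·(1 − 8.958/26.216) = 0.790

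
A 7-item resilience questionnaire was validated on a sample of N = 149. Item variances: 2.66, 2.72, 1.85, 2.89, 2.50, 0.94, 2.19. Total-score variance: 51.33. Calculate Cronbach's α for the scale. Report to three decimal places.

α = 0.809

sum of item variances = 2.66 + 2.72 + 1.85 + 2.89 + 2.50 + 0.94 + 2.19 = 15.75
α = (k/(k−1))·(1 − sum of item variances/Var(T)) = (7/6)·(1 − 15.75/51.33) = 0.809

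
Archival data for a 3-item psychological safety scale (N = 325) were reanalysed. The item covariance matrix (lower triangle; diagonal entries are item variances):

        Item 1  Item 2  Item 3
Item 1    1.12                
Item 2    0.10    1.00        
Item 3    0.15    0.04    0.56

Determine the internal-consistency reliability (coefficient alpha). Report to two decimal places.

sum of item variances = 1.12 + 1.00 + 0.56 = 2.68
Σ_{i<j} σ_ij = 0.29
σ²_T = 2.68 + 2 × 0.29 = 3.26
α = (k/(k−1))·(1 − sum of item variances/σ²_T) = (3/2)·(1 − 2.68/3.26) = 0.27

α = 0.27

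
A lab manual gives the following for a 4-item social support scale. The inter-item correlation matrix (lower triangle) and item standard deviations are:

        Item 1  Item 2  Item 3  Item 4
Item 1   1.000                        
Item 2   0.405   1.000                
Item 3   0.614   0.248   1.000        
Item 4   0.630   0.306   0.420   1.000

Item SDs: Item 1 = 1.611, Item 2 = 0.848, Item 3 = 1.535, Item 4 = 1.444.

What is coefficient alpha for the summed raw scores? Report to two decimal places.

α = 0.76

Σσ²ᵢ = 1.611² + 0.848² + 1.535² + 1.444² = 7.7558
Covariances σ_ij = r_ij · s_i · s_j:
  σ(Item 1,Item 2) = 0.405 × 1.611 × 0.848 = 0.5533
  σ(Item 1,Item 3) = 0.614 × 1.611 × 1.535 = 1.5184
  σ(Item 1,Item 4) = 0.630 × 1.611 × 1.444 = 1.4656
  σ(Item 2,Item 3) = 0.248 × 0.848 × 1.535 = 0.3228
  σ(Item 2,Item 4) = 0.306 × 0.848 × 1.444 = 0.3747
  σ(Item 3,Item 4) = 0.420 × 1.535 × 1.444 = 0.9309
σ²_T = Σσ²ᵢ + 2·Σσ_ij = 7.7558 + 2 × 5.1657 = 18.0872
α = (4/3)·(1 − 7.7558/18.0872) = 0.76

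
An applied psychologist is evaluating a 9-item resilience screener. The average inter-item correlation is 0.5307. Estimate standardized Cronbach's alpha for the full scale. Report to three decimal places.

standardized Cronbach's alpha = 0.911

Standardized α = k·r̄ / (1 + (k−1)·r̄) = 9 × 0.5307 / (1 + 8 × 0.5307)
  = 4.7763 / 5.2456 = 0.911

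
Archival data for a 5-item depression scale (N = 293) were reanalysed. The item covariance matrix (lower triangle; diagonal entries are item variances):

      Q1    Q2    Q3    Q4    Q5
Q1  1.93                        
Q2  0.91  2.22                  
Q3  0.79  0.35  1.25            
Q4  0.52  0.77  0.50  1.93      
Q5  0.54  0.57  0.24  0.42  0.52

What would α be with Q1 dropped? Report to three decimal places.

Remaining items: Q2, Q3, Q4, Q5 (k = 4).
Σσᵢ² = 2.22 + 1.25 + 1.93 + 0.52 = 5.92
total variance = 5.92 + 2 × 2.85 = 11.62
α (item deleted) = (4/3)·(1 − 5.92/11.62) = 0.654

α = 0.654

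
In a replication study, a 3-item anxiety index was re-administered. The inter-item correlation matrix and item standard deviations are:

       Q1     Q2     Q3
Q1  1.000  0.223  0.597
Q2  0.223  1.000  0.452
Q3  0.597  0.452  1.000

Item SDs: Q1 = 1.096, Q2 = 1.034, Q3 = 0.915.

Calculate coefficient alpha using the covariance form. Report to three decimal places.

Σσ²ᵢ = 1.096² + 1.034² + 0.915² = 3.1076
Covariances σ_ij = r_ij · s_i · s_j:
  σ(Q1,Q2) = 0.223 × 1.096 × 1.034 = 0.2527
  σ(Q1,Q3) = 0.597 × 1.096 × 0.915 = 0.5987
  σ(Q2,Q3) = 0.452 × 1.034 × 0.915 = 0.4276
σ²_T = Σσ²ᵢ + 2·Σσ_ij = 3.1076 + 2 × 1.2790 = 5.6656
α = (3/2)·(1 − 3.1076/5.6656) = 0.677

α = 0.677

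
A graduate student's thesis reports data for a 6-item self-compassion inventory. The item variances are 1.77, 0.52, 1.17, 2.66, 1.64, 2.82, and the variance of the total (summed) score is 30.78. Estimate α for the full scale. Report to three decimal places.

ΣVar(i) = 1.77 + 0.52 + 1.17 + 2.66 + 1.64 + 2.82 = 10.58
α = (k/(k−1))·(1 − ΣVar(i)/total variance) = (6/5)·(1 − 10.58/30.78) = 0.788

α = 0.788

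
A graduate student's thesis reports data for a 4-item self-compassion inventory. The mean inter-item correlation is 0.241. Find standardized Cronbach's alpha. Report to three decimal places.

Standardized α = k·r̄ / (1 + (k−1)·r̄) = 4 × 0.241 / (1 + 3 × 0.241)
  = 0.9640 / 1.7230 = 0.559

α = 0.559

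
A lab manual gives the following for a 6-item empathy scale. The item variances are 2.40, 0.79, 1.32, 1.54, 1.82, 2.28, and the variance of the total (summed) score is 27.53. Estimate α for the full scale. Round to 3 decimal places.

α = 0.758

sum of item variances = 2.40 + 0.79 + 1.32 + 1.54 + 1.82 + 2.28 = 10.15
α = (k/(k−1))·(1 − sum of item variances/Var(T)) = (6/5)·(1 − 10.15/27.53) = 0.758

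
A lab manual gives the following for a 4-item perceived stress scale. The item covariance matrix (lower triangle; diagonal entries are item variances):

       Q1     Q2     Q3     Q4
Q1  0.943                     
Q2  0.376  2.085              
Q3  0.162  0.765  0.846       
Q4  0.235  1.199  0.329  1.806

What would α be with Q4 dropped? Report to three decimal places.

Remaining items: Q1, Q2, Q3 (k = 3).
Σσᵢ² = 0.943 + 2.085 + 0.846 = 3.874
σ²_T = 3.874 + 2 × 1.303 = 6.480
α (item deleted) = (3/2)·(1 − 3.874/6.480) = 0.603

α = 0.603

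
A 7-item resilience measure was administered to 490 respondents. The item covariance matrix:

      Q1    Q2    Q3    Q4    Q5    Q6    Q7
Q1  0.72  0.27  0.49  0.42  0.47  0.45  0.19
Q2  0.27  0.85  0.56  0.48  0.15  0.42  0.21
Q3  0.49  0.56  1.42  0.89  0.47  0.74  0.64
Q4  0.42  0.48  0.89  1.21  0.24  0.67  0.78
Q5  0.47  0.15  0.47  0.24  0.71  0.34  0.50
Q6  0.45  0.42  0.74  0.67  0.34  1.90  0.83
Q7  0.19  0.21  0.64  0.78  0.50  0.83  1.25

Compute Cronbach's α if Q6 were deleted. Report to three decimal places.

α = 0.824

Remaining items: Q1, Q2, Q3, Q4, Q5, Q7 (k = 6).
sum of item variances = 0.72 + 0.85 + 1.42 + 1.21 + 0.71 + 1.25 = 6.16
Var(T) = 6.16 + 2 × 6.76 = 19.68
α (item deleted) = (6/5)·(1 − 6.16/19.68) = 0.824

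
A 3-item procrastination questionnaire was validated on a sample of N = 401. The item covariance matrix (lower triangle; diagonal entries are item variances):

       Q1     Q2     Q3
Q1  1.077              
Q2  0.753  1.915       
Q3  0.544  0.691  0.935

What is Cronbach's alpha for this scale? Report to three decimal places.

Σσ²ᵢ = 1.077 + 1.915 + 0.935 = 3.927
Sum of the distinct covariances = 1.988
Var(T) = 3.927 + 2 × 1.988 = 7.903
α = (k/(k−1))·(1 − Σσ²ᵢ/Var(T)) = (3/2)·(1 − 3.927/7.903) = 0.755

Cronbach's alpha = 0.755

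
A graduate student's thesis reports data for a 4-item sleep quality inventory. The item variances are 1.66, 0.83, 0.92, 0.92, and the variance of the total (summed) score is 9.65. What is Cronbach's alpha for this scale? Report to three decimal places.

ΣVar(i) = 1.66 + 0.83 + 0.92 + 0.92 = 4.33
α = (k/(k−1))·(1 − ΣVar(i)/σ²_total) = (4/3)·(1 − 4.33/9.65) = 0.735

Cronbach's alpha = 0.735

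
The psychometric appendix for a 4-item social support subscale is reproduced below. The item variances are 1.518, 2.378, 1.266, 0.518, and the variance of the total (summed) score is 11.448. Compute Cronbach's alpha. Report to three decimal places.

Σσᵢ² = 1.518 + 2.378 + 1.266 + 0.518 = 5.680
α = (k/(k−1))·(1 − Σσᵢ²/σ²_total) = (4/3)·(1 − 5.680/11.448) = 0.672

α = 0.672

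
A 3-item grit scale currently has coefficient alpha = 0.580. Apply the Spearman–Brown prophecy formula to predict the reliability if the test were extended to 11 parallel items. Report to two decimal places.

Length factor m = 11/3 = 3.6667
α' = m·α / (1 + (m−1)·α)
   = 11/3 × 0.580 / (1 + (11/3 − 1) × 0.580)
   = 2.1267 / 2.5467 = 0.84

predicted reliability = 0.84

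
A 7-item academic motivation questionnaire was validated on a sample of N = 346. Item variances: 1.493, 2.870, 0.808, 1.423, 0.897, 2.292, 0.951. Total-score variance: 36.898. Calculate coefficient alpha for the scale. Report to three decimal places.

sum of item variances = 1.493 + 2.870 + 0.808 + 1.423 + 0.897 + 2.292 + 0.951 = 10.734
α = (k/(k−1))·(1 − sum of item variances/Var(T)) = (7/6)·(1 − 10.734/36.898) = 0.827

coefficient alpha = 0.827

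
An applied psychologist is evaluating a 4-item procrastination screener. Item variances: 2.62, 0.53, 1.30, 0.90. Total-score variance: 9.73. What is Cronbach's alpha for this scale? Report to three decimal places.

Cronbach's alpha = 0.600

sum of item variances = 2.62 + 0.53 + 1.30 + 0.90 = 5.35
α = (k/(k−1))·(1 − sum of item variances/σ²_total) = (4/3)·(1 − 5.35/9.73) = 0.600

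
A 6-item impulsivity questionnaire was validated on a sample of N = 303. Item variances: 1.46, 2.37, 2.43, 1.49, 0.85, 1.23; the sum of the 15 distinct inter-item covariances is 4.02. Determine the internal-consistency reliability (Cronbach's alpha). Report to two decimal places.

α = 0.54

sum of item variances = 1.46 + 2.37 + 2.43 + 1.49 + 0.85 + 1.23 = 9.83
Sum of distinct covariances = 4.02
σ²_total = sum of item variances + 2·Σcov = 9.83 + 2 × 4.02 = 17.87
α = (6/5)·(1 − 9.83/17.87) = 0.54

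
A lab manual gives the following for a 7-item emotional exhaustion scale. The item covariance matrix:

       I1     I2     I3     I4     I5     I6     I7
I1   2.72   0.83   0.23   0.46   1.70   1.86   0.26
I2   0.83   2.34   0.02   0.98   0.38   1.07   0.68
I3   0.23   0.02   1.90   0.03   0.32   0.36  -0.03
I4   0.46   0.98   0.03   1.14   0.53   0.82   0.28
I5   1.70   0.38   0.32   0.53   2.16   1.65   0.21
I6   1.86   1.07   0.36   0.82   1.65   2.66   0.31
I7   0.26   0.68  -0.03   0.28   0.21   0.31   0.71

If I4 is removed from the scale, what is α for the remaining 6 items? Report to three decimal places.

Remaining items: I1, I2, I3, I5, I6, I7 (k = 6).
ΣVar(i) = 2.72 + 2.34 + 1.90 + 2.16 + 2.66 + 0.71 = 12.49
Var(T) = 12.49 + 2 × 9.85 = 32.19
α (item deleted) = (6/5)·(1 − 12.49/32.19) = 0.734

α = 0.734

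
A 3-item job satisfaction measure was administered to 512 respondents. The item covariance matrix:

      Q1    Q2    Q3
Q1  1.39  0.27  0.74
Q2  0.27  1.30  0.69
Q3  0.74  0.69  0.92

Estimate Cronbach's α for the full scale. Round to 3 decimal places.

α = 0.728

Σσᵢ² = 1.39 + 1.30 + 0.92 = 3.61
Sum of off-diagonal covariances = 1.70
Var(T) = 3.61 + 2 × 1.70 = 7.01
α = (k/(k−1))·(1 − Σσᵢ²/Var(T)) = (3/2)·(1 − 3.61/7.01) = 0.728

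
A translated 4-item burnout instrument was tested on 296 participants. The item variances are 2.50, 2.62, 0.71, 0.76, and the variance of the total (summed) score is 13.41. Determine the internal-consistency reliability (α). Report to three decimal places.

sum of item variances = 2.50 + 2.62 + 0.71 + 0.76 = 6.59
α = (k/(k−1))·(1 − sum of item variances/total variance) = (4/3)·(1 − 6.59/13.41) = 0.678

α = 0.678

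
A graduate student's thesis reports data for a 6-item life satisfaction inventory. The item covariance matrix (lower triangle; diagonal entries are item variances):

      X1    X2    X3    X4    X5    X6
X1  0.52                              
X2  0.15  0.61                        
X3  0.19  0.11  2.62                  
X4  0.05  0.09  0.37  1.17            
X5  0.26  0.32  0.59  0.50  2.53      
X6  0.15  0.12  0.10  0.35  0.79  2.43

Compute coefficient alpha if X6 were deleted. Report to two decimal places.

Remaining items: X1, X2, X3, X4, X5 (k = 5).
Σσ²ᵢ = 0.52 + 0.61 + 2.62 + 1.17 + 2.53 = 7.45
σ²_total = 7.45 + 2 × 2.63 = 12.71
α (item deleted) = (5/4)·(1 − 7.45/12.71) = 0.52

α = 0.52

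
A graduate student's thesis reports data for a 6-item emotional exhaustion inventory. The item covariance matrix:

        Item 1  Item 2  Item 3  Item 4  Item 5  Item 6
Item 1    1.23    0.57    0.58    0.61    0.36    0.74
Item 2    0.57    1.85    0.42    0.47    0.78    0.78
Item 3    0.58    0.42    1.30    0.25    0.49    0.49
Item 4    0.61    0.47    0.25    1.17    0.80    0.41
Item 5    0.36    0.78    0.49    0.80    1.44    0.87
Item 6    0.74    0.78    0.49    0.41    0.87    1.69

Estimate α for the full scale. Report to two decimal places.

α = 0.80

Σσ²ᵢ = 1.23 + 1.85 + 1.30 + 1.17 + 1.44 + 1.69 = 8.68
Σ_{i<j} σ_ij = 8.62
σ²_total = 8.68 + 2 × 8.62 = 25.92
α = (k/(k−1))·(1 − Σσ²ᵢ/σ²_total) = (6/5)·(1 − 8.68/25.92) = 0.80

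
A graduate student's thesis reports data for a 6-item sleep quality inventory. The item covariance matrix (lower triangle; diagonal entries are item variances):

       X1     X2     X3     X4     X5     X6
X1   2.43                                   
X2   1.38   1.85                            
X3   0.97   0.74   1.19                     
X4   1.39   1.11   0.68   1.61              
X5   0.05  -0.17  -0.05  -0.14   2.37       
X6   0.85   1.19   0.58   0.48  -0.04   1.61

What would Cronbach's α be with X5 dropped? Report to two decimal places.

Remaining items: X1, X2, X3, X4, X6 (k = 5).
ΣVar(i) = 2.43 + 1.85 + 1.19 + 1.61 + 1.61 = 8.69
σ²_T = 8.69 + 2 × 9.37 = 27.43
α (item deleted) = (5/4)·(1 − 8.69/27.43) = 0.85

Cronbach's α = 0.85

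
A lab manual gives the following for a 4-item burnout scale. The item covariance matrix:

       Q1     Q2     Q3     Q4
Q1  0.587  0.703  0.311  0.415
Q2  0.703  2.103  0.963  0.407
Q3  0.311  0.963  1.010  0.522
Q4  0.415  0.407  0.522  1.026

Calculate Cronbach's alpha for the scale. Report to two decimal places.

Σσᵢ² = 0.587 + 2.103 + 1.010 + 1.026 = 4.726
Σ_{i<j} σ_ij = 3.321
σ²_T = 4.726 + 2 × 3.321 = 11.368
α = (k/(k−1))·(1 − Σσᵢ²/σ²_T) = (4/3)·(1 − 4.726/11.368) = 0.78

α = 0.78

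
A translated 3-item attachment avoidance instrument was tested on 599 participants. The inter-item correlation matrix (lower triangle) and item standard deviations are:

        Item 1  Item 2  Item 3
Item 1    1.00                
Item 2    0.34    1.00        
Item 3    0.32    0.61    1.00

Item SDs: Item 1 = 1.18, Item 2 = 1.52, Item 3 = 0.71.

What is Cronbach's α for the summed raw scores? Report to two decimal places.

Σσ²ᵢ = 1.18² + 1.52² + 0.71² = 4.2069
Covariances σ_ij = r_ij · s_i · s_j:
  σ(Item 1,Item 2) = 0.34 × 1.18 × 1.52 = 0.6098
  σ(Item 1,Item 3) = 0.32 × 1.18 × 0.71 = 0.2681
  σ(Item 2,Item 3) = 0.61 × 1.52 × 0.71 = 0.6583
σ²_T = Σσ²ᵢ + 2·Σσ_ij = 4.2069 + 2 × 1.5362 = 7.2793
α = (3/2)·(1 − 4.2069/7.2793) = 0.63

Cronbach's α = 0.63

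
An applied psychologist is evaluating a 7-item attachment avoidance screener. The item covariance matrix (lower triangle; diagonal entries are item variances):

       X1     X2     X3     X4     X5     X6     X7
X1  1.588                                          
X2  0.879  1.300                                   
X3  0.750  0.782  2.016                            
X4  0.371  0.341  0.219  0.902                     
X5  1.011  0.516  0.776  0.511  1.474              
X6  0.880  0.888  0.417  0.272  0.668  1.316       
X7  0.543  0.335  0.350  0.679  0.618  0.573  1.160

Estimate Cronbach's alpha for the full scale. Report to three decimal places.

ΣVar(i) = 1.588 + 1.300 + 2.016 + 0.902 + 1.474 + 1.316 + 1.160 = 9.756
Sum of off-diagonal covariances = 12.379
total variance = 9.756 + 2 × 12.379 = 34.514
α = (k/(k−1))·(1 − ΣVar(i)/total variance) = (7/6)·(1 − 9.756/34.514) = 0.837

α = 0.837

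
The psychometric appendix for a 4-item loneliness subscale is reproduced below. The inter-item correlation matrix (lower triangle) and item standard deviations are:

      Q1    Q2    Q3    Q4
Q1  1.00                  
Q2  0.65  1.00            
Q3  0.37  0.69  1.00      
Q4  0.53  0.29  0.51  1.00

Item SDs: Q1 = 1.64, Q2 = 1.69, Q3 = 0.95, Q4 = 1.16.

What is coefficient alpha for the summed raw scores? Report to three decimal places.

Σσ²ᵢ = 1.64² + 1.69² + 0.95² + 1.16² = 7.7938
Covariances σ_ij = r_ij · s_i · s_j:
  σ(Q1,Q2) = 0.65 × 1.64 × 1.69 = 1.8015
  σ(Q1,Q3) = 0.37 × 1.64 × 0.95 = 0.5765
  σ(Q1,Q4) = 0.53 × 1.64 × 1.16 = 1.0083
  σ(Q2,Q3) = 0.69 × 1.69 × 0.95 = 1.1078
  σ(Q2,Q4) = 0.29 × 1.69 × 1.16 = 0.5685
  σ(Q3,Q4) = 0.51 × 0.95 × 1.16 = 0.5620
σ²_T = Σσ²ᵢ + 2·Σσ_ij = 7.7938 + 2 × 5.6246 = 19.0430
α = (4/3)·(1 − 7.7938/19.0430) = 0.788

α = 0.788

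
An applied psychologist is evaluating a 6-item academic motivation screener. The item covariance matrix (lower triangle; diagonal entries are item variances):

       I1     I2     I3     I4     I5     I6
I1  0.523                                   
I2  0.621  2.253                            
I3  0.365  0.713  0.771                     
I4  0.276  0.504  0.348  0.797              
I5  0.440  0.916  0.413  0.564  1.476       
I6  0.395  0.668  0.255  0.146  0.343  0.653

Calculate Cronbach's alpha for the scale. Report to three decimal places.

sum of item variances = 0.523 + 2.253 + 0.771 + 0.797 + 1.476 + 0.653 = 6.473
Σ_{i<j} σ_ij = 6.967
σ²_T = 6.473 + 2 × 6.967 = 20.407
α = (k/(k−1))·(1 − sum of item variances/σ²_T) = (6/5)·(1 − 6.473/20.407) = 0.819

Cronbach's alpha = 0.819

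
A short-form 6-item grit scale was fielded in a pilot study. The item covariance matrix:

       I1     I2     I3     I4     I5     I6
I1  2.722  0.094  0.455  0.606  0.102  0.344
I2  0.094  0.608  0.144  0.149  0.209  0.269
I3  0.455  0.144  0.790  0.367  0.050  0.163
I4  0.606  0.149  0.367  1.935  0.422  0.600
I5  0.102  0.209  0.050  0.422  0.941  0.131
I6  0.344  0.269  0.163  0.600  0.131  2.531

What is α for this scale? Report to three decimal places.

α = 0.555

sum of item variances = 2.722 + 0.608 + 0.790 + 1.935 + 0.941 + 2.531 = 9.527
Sum of the distinct covariances = 4.105
total variance = 9.527 + 2 × 4.105 = 17.737
α = (k/(k−1))·(1 − sum of item variances/total variance) = (6/5)·(1 − 9.527/17.737) = 0.555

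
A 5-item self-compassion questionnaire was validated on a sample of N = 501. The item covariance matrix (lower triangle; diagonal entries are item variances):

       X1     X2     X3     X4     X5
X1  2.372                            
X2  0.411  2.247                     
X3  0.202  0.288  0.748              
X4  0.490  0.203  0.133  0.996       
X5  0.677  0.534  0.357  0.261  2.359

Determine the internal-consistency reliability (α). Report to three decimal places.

Σσ²ᵢ = 2.372 + 2.247 + 0.748 + 0.996 + 2.359 = 8.722
Σ_{i<j} σ_ij = 3.556
σ²_total = 8.722 + 2 × 3.556 = 15.834
α = (k/(k−1))·(1 − Σσ²ᵢ/σ²_total) = (5/4)·(1 − 8.722/15.834) = 0.561

α = 0.561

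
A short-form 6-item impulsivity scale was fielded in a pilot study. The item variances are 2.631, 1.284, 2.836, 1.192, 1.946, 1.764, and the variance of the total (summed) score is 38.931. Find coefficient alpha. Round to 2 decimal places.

sum of item variances = 2.631 + 1.284 + 2.836 + 1.192 + 1.946 + 1.764 = 11.653
α = (k/(k−1))·(1 − sum of item variances/σ²_total) = (6/5)·(1 − 11.653/38.931) = 0.84

coefficient alpha = 0.84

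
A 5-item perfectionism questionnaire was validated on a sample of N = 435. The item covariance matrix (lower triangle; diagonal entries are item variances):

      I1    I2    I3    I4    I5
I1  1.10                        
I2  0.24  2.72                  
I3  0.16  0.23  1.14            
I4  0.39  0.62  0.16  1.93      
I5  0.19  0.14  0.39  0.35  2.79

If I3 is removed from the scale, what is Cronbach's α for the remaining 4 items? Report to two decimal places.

Cronbach's α = 0.42

Remaining items: I1, I2, I4, I5 (k = 4).
Σσ²ᵢ = 1.10 + 2.72 + 1.93 + 2.79 = 8.54
Var(T) = 8.54 + 2 × 1.93 = 12.40
α (item deleted) = (4/3)·(1 − 8.54/12.40) = 0.42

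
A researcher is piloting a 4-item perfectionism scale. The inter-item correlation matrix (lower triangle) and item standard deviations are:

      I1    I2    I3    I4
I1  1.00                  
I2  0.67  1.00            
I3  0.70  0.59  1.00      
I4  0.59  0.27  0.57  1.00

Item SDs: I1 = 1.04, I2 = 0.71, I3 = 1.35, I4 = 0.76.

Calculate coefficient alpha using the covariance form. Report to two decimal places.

α = 0.83

Σσ²ᵢ = 1.04² + 0.71² + 1.35² + 0.76² = 3.9858
Covariances σ_ij = r_ij · s_i · s_j:
  σ(I1,I2) = 0.67 × 1.04 × 0.71 = 0.4947
  σ(I1,I3) = 0.70 × 1.04 × 1.35 = 0.9828
  σ(I1,I4) = 0.59 × 1.04 × 0.76 = 0.4663
  σ(I2,I3) = 0.59 × 0.71 × 1.35 = 0.5655
  σ(I2,I4) = 0.27 × 0.71 × 0.76 = 0.1457
  σ(I3,I4) = 0.57 × 1.35 × 0.76 = 0.5848
σ²_T = Σσ²ᵢ + 2·Σσ_ij = 3.9858 + 2 × 3.2398 = 10.4654
α = (4/3)·(1 − 3.9858/10.4654) = 0.83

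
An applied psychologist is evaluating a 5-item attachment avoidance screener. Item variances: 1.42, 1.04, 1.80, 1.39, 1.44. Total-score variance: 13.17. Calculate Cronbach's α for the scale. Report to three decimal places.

Σσᵢ² = 1.42 + 1.04 + 1.80 + 1.39 + 1.44 = 7.09
α = (k/(k−1))·(1 − Σσᵢ²/σ²_total) = (5/4)·(1 − 7.09/13.17) = 0.577

α = 0.577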